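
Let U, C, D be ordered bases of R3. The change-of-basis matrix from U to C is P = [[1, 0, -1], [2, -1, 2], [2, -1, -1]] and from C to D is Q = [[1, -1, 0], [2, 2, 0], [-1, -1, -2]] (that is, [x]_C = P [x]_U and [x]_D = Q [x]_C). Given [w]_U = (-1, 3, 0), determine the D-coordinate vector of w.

First [w]_C = P [w]_U = (-1, -5, -5).
Then [w]_D = Q [w]_C = (4, -12, 16).

(4, -12, 16)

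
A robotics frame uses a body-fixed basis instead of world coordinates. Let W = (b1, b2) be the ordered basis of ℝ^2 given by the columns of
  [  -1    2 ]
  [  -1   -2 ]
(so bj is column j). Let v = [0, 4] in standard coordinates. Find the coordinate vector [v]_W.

[-2, -1]

We seek scalars with c_1 b1 + c_2 b2 = v; equivalently solve M c = v where the columns of M are b1, b2.
System: -c_1 + 2c_2 = 0, -c_1 - 2c_2 = 4; solving gives c_1 = -2, c_2 = -1.
Check: -2b1 - b2 = [0, 4].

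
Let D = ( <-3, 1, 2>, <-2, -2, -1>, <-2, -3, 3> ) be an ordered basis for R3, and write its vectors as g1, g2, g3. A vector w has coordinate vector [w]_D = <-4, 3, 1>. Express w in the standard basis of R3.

<4, -13, -8>

The coordinates say w = -4g1 + 3g2 + g3; adding the scaled basis vectors gives <4, -13, -8>.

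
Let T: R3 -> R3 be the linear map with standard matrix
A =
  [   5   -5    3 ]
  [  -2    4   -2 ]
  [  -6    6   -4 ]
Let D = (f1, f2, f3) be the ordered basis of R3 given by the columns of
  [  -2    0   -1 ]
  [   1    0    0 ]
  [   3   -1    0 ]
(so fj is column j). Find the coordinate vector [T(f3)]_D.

Column 3 of [T]_D is the D-coordinate vector of T(f3).
In standard coordinates T(f3) = A f3 = <-5, 2, 6>.
Converting to D: <-5, 2, 6> = 2f1 + 0·f2 + f3, so the coordinate vector is <2, 0, 1>.

<2, 0, 1>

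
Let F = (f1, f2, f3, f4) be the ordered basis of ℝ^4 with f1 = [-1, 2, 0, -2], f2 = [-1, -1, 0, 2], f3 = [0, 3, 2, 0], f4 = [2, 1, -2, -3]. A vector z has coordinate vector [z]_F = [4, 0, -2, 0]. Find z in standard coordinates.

The coordinates say z = 4f1 + 0·f2 - 2f3 + 0·f4; adding the scaled basis vectors gives [-4, 2, -4, -8].

[-4, 2, -4, -8]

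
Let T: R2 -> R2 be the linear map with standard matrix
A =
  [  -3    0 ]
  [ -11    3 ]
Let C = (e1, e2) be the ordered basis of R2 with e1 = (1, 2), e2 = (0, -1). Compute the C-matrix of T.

[[-3, 0], [-1, 3]]

The j-th column of [T]_C is [T(ej)]_C.
T(e1) = A e1 = (-3, -5) = -3e1 - e2, so column 1 is (-3, -1).
Repeating for e2 and assembling the columns gives [[-3, 0], [-1, 3]].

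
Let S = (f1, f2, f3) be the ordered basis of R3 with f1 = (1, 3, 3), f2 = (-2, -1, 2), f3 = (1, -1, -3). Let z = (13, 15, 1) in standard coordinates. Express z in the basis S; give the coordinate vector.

(4, -4, 1)

We seek scalars with c_1 f1 + ... + c_3 f3 = z; equivalently solve M c = z where the columns of M are f1, ..., f3.
Gaussian elimination on [M | z] yields c = (4, -4, 1).
Check: 4f1 - 4f2 + f3 = (13, 15, 1).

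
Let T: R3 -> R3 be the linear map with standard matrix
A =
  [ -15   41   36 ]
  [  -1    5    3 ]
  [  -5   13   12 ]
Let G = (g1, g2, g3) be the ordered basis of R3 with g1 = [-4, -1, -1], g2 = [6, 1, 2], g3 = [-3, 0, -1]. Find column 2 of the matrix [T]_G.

[-2, 3, 1]

Column 2 of [T]_G is the G-coordinate vector of T(g2).
In standard coordinates T(g2) = A g2 = [23, 5, 7].
Converting to G: [23, 5, 7] = -2g1 + 3g2 + g3, so the coordinate vector is [-2, 3, 1].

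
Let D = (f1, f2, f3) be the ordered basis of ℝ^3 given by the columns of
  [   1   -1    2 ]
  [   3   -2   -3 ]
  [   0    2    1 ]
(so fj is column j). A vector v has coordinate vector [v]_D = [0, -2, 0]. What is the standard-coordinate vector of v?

[2, 4, -4]

The coordinates say v = 0·f1 - 2f2 + 0·f3; adding the scaled basis vectors gives [2, 4, -4].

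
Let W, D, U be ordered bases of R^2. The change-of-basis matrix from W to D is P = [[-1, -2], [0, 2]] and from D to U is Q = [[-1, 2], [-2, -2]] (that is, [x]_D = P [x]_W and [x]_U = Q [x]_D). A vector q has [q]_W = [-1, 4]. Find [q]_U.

Apply P to get D-coordinates [-7, 8], then Q to get U-coordinates.
The result is [q]_U = [23, -2].

[23, -2]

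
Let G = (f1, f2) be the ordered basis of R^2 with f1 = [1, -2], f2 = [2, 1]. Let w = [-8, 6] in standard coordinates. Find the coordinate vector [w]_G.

[-4, -2]

Write w = c_1 f1 + c_2 f2 and solve for the c_i.
System: c_1 + 2c_2 = -8, -2c_1 + c_2 = 6; solving gives c_1 = -4, c_2 = -2.
Check: -4f1 - 2f2 = [-8, 6].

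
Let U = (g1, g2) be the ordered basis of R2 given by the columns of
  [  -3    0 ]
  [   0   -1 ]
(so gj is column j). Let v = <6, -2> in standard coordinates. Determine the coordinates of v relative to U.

[v]_U is the unique c with M c = v, where M has columns g1, g2.
System: -3c_1 + 0c_2 = 6, 0c_1 - c_2 = -2; solving gives c_1 = -2, c_2 = 2.
Check: -2g1 + 2g2 = <6, -2>.

<-2, 2>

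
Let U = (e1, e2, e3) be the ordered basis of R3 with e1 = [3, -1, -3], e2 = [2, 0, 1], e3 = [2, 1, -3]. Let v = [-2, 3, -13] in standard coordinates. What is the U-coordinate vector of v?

[0, -4, 3]

Write v = c_1 e1 + ... + c_3 e3 and solve for the c_i.
Solving this 3x3 system gives c = (0, -4, 3).
Check: 0·e1 - 4e2 + 3e3 = [-2, 3, -13].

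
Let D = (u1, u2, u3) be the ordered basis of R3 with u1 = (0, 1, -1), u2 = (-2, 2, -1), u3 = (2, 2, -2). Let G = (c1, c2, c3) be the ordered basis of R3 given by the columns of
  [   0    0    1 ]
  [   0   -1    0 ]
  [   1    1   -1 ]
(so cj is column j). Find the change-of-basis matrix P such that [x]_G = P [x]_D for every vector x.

[[0, -1, 2], [-1, -2, -2], [0, -2, 2]]

Column j of P is [uj]_G, since P maps D-coordinates to G-coordinates.
Expressing u1 in G: u1 = 0·c1 - c2 + 0·c3, so column 1 of P is (0, -1, 0).
Doing the same for each uj gives P = [[0, -1, 2], [-1, -2, -2], [0, -2, 2]].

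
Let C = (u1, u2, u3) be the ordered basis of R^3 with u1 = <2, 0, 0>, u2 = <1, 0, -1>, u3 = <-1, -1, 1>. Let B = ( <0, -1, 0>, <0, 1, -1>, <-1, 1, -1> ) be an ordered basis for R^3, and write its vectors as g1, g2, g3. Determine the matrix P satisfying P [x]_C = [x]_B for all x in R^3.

[[0, 1, 0], [2, 2, -2], [-2, -1, 1]]

Column j of P is [uj]_B, since P maps C-coordinates to B-coordinates.
Expressing u1 in B: u1 = 0·g1 + 2g2 - 2g3, so column 1 of P is <0, 2, -2>.
Doing the same for each uj gives P = [[0, 1, 0], [2, 2, -2], [-2, -1, 1]].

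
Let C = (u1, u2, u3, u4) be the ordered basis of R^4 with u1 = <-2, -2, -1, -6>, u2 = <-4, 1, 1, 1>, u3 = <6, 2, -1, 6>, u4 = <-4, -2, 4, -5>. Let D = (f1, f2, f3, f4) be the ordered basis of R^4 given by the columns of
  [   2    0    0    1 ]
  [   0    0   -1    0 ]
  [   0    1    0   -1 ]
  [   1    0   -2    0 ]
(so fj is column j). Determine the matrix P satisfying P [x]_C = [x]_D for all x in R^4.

Let M have columns uj and N have columns fj. Then for every x, N [x]_D = x = M [x]_C, so P = N^(-1) M.
Since det N = -1, N^(-1) has integer entries; multiplying gives P = [[-2, -1, 2, -1], [1, -1, 1, 2], [2, -1, -2, 2], [2, -2, 2, -2]].

[[-2, -1, 2, -1], [1, -1, 1, 2], [2, -1, -2, 2], [2, -2, 2, -2]]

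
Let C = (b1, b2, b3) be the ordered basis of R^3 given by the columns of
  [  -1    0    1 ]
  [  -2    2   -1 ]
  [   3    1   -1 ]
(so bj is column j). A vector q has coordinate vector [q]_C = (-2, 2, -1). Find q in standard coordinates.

q = M [q]_C, where M has columns b1, ..., b3.
Carrying out the matrix-vector product, q = (1, 9, -3).

(1, 9, -3)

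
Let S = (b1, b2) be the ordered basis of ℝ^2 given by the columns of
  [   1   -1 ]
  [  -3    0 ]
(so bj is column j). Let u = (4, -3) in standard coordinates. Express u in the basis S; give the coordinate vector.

(1, -3)

Write u = c_1 b1 + c_2 b2 and solve for the c_i.
System: c_1 - c_2 = 4, -3c_1 + 0c_2 = -3; solving gives c_1 = 1, c_2 = -3.
Check: b1 - 3b2 = (4, -3).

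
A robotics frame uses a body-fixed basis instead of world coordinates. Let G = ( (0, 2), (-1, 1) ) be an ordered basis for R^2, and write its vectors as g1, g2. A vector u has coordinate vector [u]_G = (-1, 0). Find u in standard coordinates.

(0, -2)

u = M [u]_G, where M has columns g1, g2.
Carrying out the matrix-vector product, u = (0, -2).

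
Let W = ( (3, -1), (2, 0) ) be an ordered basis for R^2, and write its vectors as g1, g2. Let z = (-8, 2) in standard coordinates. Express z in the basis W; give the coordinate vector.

[z]_W is the unique c with M c = z, where M has columns g1, g2.
System: 3c_1 + 2c_2 = -8, -c_1 + 0c_2 = 2; solving gives c_1 = -2, c_2 = -1.
Check: -2g1 - g2 = (-8, 2).

(-2, -1)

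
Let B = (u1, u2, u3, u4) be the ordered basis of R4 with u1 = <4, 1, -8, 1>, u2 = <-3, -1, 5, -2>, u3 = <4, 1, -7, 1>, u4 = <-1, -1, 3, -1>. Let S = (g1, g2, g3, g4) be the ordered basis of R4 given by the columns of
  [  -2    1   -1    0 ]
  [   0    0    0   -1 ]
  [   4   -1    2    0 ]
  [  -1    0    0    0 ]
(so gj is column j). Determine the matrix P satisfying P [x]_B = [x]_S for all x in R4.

[[-1, 2, -1, 1], [0, -1, 1, 1], [-2, -2, -1, 0], [-1, 1, -1, 1]]

Column j of P is [uj]_S, since P maps B-coordinates to S-coordinates.
Expressing u1 in S: u1 = -g1 + 0·g2 - 2g3 - g4, so column 1 of P is <-1, 0, -2, -1>.
Doing the same for each uj gives P = [[-1, 2, -1, 1], [0, -1, 1, 1], [-2, -2, -1, 0], [-1, 1, -1, 1]].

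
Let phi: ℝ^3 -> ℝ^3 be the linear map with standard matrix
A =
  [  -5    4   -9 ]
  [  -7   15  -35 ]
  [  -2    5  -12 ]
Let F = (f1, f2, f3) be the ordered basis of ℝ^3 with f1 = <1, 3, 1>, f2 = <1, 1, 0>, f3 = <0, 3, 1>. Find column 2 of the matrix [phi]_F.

<0, -1, 3>

Compute phi(f2) = A f2 = <-1, 8, 3> in standard coordinates.
Then write this in F-coordinates: solve for y in y_1 f1 + ... + y_3 f3 = <-1, 8, 3>.
This gives y = <0, -1, 3>, which is column 2 of [phi]_F.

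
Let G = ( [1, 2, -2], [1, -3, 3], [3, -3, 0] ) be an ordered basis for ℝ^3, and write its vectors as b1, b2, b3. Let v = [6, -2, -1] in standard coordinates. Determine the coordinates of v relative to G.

[2, 1, 1]

Write v = c_1 b1 + ... + c_3 b3 and solve for the c_i.
Solving this 3x3 system gives c = (2, 1, 1).
Check: 2b1 + b2 + b3 = [6, -2, -1].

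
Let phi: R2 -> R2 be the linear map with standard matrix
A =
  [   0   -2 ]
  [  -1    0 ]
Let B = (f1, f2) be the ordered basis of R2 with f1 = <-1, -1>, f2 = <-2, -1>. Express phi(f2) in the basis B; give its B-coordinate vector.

Column 2 of [phi]_B is the B-coordinate vector of phi(f2).
In standard coordinates phi(f2) = A f2 = <2, 2>.
Converting to B: <2, 2> = -2f1 + 0·f2, so the coordinate vector is <-2, 0>.

<-2, 0>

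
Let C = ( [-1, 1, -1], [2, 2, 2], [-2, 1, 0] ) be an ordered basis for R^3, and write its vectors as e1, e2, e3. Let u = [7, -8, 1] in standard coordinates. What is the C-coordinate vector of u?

[u]_C is the unique c with M c = u, where M has columns e1, ..., e3.
Row-reducing the augmented matrix [M | u] gives c = (-3, -1, -3).
Check: -3e1 - e2 - 3e3 = [7, -8, 1].

[-3, -1, -3]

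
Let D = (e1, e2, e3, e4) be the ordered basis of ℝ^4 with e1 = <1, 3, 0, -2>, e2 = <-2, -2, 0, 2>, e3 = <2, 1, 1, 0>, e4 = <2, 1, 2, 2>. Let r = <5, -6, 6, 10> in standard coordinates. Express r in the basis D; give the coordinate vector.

<-3, 1, 4, 1>

[r]_D is the unique c with M c = r, where M has columns e1, ..., e4.
Gaussian elimination on [M | r] yields c = (-3, 1, 4, 1).
Check: -3e1 + e2 + 4e3 + e4 = <5, -6, 6, 10>.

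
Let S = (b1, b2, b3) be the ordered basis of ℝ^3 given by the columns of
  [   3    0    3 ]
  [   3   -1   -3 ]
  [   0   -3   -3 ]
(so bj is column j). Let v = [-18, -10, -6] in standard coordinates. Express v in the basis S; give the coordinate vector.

[-4, 4, -2]

Write v = c_1 b1 + ... + c_3 b3 and solve for the c_i.
Solving this 3x3 system gives c = (-4, 4, -2).
Check: -4b1 + 4b2 - 2b3 = [-18, -10, -6].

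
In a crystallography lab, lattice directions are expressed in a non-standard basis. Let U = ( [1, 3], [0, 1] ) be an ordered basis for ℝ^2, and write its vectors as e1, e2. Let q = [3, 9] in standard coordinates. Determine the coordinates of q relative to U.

Write q = c_1 e1 + c_2 e2 and solve for the c_i.
System: c_1 + 0c_2 = 3, 3c_1 + c_2 = 9; solving gives c_1 = 3, c_2 = 0.
Check: 3e1 + 0·e2 = [3, 9].

[3, 0]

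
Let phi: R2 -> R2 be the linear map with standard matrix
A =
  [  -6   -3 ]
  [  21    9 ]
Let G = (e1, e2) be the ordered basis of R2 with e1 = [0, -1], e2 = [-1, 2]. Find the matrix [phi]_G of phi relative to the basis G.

[[3, 3], [-3, 0]]

With P the matrix whose columns are e1, e2, [phi]_G = P^(-1) A P.
Column by column: phi(e1) = A e1 = [3, -9]; its G-coordinates [3, -3] give column 1.
Continuing for each basis vector yields [phi]_G = [[3, 3], [-3, 0]].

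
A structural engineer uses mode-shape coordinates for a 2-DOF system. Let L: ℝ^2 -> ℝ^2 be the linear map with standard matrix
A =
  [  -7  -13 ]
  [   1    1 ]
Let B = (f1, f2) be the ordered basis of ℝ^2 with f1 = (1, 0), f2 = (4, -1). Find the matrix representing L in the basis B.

[[-3, -3], [-1, -3]]

The j-th column of [L]_B is [L(fj)]_B.
L(f1) = A f1 = (-7, 1) = -3f1 - f2, so column 1 is (-3, -1).
Repeating for f2 and assembling the columns gives [[-3, -3], [-1, -3]].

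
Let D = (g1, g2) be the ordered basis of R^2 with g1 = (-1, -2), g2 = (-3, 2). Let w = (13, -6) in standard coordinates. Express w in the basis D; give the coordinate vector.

Write w = c_1 g1 + c_2 g2 and solve for the c_i.
System: -c_1 - 3c_2 = 13, -2c_1 + 2c_2 = -6; solving gives c_1 = -1, c_2 = -4.
Check: -g1 - 4g2 = (13, -6).

(-1, -4)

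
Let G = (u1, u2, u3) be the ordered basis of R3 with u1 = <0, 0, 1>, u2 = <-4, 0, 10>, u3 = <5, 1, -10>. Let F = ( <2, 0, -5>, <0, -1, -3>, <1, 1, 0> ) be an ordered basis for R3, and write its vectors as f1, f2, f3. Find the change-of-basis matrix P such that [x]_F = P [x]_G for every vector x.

Let M have columns uj and N have columns fj. Then for every x, N [x]_F = x = M [x]_G, so P = N^(-1) M.
Since det N = 1, N^(-1) has integer entries; multiplying gives P = [[1, -2, 2], [-2, 0, 0], [-2, 0, 1]].

[[1, -2, 2], [-2, 0, 0], [-2, 0, 1]]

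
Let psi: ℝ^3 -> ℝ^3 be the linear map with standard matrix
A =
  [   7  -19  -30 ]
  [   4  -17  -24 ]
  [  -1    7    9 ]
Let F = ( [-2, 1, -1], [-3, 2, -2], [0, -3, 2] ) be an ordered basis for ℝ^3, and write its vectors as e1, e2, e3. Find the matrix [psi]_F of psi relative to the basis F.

With P the matrix whose columns are e1, ..., e3, [psi]_F = P^(-1) A P.
Column by column: psi(e1) = A e1 = [-3, -1, 0]; its F-coordinates [0, 1, 1] give column 1.
Continuing for each basis vector yields [psi]_F = [[0, 1, -3], [1, -1, 3], [1, -1, 0]].

[[0, 1, -3], [1, -1, 3], [1, -1, 0]]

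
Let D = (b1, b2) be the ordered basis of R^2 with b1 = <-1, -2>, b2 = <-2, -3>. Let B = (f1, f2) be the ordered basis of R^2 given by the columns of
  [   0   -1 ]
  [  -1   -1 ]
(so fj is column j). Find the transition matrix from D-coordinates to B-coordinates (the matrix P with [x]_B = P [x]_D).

Take x = bj: its D-coordinates are the j-th standard unit vector, so P e_j — column j of P — equals [bj]_B.
b1 = f1 + f2, giving column 1 = <1, 1>; repeating for each j gives P = [[1, 1], [1, 2]].

[[1, 1], [1, 2]]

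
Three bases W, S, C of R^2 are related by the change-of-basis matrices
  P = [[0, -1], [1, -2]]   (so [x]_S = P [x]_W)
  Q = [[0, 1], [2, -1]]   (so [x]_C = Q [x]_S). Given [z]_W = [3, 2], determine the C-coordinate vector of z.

[-1, -3]

Composing the changes, [z]_C = Q P [z]_W.
Q P = [[1, -2], [-1, 0]]; applying this to [3, 2] gives [-1, -3].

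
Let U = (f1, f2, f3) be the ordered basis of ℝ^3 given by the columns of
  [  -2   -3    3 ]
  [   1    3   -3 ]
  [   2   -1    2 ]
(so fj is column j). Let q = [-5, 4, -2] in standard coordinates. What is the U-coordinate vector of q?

[1, -2, -3]

[q]_U is the unique c with M c = q, where M has columns f1, ..., f3.
Solving this 3x3 system gives c = (1, -2, -3).
Check: f1 - 2f2 - 3f3 = [-5, 4, -2].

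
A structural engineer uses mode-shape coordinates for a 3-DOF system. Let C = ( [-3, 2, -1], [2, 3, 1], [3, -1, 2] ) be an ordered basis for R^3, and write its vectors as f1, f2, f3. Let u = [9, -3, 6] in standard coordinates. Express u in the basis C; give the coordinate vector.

[0, 0, 3]

We seek scalars with c_1 f1 + ... + c_3 f3 = u; equivalently solve M c = u where the columns of M are f1, ..., f3.
Row-reducing the augmented matrix [M | u] gives c = (0, 0, 3).
Check: 0·f1 + 0·f2 + 3f3 = [9, -3, 6].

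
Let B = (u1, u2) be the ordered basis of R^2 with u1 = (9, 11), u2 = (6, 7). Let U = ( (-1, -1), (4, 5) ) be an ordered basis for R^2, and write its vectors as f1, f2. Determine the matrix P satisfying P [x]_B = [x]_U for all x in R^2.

Take x = uj: its B-coordinates are the j-th standard unit vector, so P e_j — column j of P — equals [uj]_U.
u1 = -f1 + 2f2, giving column 1 = (-1, 2); repeating for each j gives P = [[-1, -2], [2, 1]].

[[-1, -2], [2, 1]]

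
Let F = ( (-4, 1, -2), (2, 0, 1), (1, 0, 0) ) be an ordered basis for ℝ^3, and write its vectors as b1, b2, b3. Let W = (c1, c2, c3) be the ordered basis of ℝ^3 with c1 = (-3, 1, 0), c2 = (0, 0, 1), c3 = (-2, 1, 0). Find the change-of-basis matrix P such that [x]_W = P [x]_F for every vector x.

[[2, -2, -1], [-2, 1, 0], [-1, 2, 1]]

Let M have columns bj and N have columns cj. Then for every x, N [x]_W = x = M [x]_F, so P = N^(-1) M.
Since det N = 1, N^(-1) has integer entries; multiplying gives P = [[2, -2, -1], [-2, 1, 0], [-1, 2, 1]].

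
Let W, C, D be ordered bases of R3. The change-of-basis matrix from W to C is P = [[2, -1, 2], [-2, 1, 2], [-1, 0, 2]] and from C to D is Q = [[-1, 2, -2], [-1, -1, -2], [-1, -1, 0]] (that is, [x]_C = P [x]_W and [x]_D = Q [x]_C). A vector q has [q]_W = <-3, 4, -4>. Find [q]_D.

<32, 26, 16>

Apply P to get C-coordinates <-18, 2, -5>, then Q to get D-coordinates.
The result is [q]_D = <32, 26, 16>.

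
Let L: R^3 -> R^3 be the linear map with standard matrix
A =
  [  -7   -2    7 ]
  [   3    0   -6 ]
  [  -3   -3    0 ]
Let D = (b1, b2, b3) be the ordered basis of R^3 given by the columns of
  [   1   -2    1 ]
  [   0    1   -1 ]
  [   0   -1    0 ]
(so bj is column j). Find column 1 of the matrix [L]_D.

[-1, 3, 0]

Column 1 of [L]_D is the D-coordinate vector of L(b1).
In standard coordinates L(b1) = A b1 = [-7, 3, -3].
Converting to D: [-7, 3, -3] = -b1 + 3b2 + 0·b3, so the coordinate vector is [-1, 3, 0].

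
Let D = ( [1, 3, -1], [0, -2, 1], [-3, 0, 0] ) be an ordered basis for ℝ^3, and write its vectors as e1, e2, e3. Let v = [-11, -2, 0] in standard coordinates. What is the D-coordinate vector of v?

We seek scalars with c_1 e1 + ... + c_3 e3 = v; equivalently solve M c = v where the columns of M are e1, ..., e3.
Solving this 3x3 system gives c = (-2, -2, 3).
Check: -2e1 - 2e2 + 3e3 = [-11, -2, 0].

[-2, -2, 3]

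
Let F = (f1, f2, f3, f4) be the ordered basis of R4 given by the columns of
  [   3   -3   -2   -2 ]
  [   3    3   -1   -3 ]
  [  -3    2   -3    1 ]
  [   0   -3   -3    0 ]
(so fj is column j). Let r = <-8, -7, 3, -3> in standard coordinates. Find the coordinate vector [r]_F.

<-2, 0, 1, 0>

Write r = c_1 f1 + ... + c_4 f4 and solve for the c_i.
Row-reducing the augmented matrix [M | r] gives c = (-2, 0, 1, 0).
Check: -2f1 + 0·f2 + f3 + 0·f4 = <-8, -7, 3, -3>.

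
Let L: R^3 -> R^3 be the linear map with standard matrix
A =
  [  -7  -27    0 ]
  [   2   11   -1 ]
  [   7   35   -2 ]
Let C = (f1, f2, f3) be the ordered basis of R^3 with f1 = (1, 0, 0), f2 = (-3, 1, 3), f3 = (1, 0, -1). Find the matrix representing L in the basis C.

[[0, 2, 2], [2, 2, 3], [-1, -2, 0]]

With P the matrix whose columns are f1, ..., f3, [L]_C = P^(-1) A P.
Column by column: L(f1) = A f1 = (-7, 2, 7); its C-coordinates (0, 2, -1) give column 1.
Continuing for each basis vector yields [L]_C = [[0, 2, 2], [2, 2, 3], [-1, -2, 0]].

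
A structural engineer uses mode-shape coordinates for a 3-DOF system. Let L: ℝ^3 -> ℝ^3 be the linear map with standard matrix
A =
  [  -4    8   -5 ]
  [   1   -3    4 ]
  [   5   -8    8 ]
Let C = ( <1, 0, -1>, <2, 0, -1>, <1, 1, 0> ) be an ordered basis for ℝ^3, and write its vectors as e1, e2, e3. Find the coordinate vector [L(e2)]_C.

<-3, 1, -2>

Compute L(e2) = A e2 = <-3, -2, 2> in standard coordinates.
Then write this in C-coordinates: solve for y in y_1 e1 + ... + y_3 e3 = <-3, -2, 2>.
This gives y = <-3, 1, -2>, which is column 2 of [L]_C.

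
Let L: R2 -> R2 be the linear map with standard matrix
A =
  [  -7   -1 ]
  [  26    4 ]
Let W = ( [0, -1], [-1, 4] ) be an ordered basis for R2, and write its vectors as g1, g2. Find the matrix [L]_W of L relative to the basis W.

With P the matrix whose columns are g1, g2, [L]_W = P^(-1) A P.
Column by column: L(g1) = A g1 = [1, -4]; its W-coordinates [0, -1] give column 1.
Continuing for each basis vector yields [L]_W = [[0, -2], [-1, -3]].

[[0, -2], [-1, -3]]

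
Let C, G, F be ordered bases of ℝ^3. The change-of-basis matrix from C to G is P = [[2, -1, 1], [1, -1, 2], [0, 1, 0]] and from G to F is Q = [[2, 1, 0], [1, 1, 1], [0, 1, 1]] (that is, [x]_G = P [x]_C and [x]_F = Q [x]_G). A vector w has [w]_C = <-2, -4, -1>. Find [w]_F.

Composing the changes, [w]_F = Q P [w]_C.
Q P = [[5, -3, 4], [3, -1, 3], [1, 0, 2]]; applying this to <-2, -4, -1> gives <-2, -5, -4>.

<-2, -5, -4>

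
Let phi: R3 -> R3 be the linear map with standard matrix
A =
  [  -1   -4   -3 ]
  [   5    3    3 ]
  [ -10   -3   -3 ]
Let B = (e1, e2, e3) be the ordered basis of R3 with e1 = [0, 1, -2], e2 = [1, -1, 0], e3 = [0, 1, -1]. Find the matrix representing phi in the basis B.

Let P have columns e1, ..., e3. Then [phi]_B = P^(-1) A P.
Here det P = -1, so P^(-1) is integer; computing A P first and then P^(-1)(A P) gives [[-2, 2, 1], [2, 3, -1], [1, 3, -2]].

[[-2, 2, 1], [2, 3, -1], [1, 3, -2]]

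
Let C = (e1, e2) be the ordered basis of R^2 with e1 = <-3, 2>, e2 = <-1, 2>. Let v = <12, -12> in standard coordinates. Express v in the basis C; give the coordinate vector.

<-3, -3>

Write v = c_1 e1 + c_2 e2 and solve for the c_i.
System: -3c_1 - c_2 = 12, 2c_1 + 2c_2 = -12; solving gives c_1 = -3, c_2 = -3.
Check: -3e1 - 3e2 = <12, -12>.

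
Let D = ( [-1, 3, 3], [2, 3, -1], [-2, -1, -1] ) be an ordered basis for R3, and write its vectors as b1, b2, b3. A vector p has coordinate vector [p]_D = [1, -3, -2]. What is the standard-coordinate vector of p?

[-3, -4, 8]

The coordinates say p = b1 - 3b2 - 2b3; adding the scaled basis vectors gives [-3, -4, 8].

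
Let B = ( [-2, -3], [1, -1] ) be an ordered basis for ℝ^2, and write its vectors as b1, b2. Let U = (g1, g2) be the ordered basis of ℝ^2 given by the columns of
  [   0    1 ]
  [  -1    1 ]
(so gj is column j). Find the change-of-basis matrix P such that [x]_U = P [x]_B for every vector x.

Column j of P is [bj]_U, since P maps B-coordinates to U-coordinates.
Expressing b1 in U: b1 = g1 - 2g2, so column 1 of P is [1, -2].
Doing the same for each bj gives P = [[1, 2], [-2, 1]].

[[1, 2], [-2, 1]]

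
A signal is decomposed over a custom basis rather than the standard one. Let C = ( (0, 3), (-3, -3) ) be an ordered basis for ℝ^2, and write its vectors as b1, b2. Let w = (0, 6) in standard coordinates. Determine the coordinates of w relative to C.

[w]_C is the unique c with M c = w, where M has columns b1, b2.
System: 0c_1 - 3c_2 = 0, 3c_1 - 3c_2 = 6; solving gives c_1 = 2, c_2 = 0.
Check: 2b1 + 0·b2 = (0, 6).

(2, 0)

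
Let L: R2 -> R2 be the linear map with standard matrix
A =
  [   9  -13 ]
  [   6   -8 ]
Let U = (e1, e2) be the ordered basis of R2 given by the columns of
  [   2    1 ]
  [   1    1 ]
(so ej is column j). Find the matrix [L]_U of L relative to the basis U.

[[1, -2], [3, 0]]

The j-th column of [L]_U is [L(ej)]_U.
L(e1) = A e1 = <5, 4> = e1 + 3e2, so column 1 is <1, 3>.
Repeating for e2 and assembling the columns gives [[1, -2], [3, 0]].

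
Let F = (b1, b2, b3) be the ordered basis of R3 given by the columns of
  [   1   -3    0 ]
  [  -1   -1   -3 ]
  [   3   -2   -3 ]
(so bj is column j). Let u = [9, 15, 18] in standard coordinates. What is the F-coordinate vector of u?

[0, -3, -4]

[u]_F is the unique c with M c = u, where M has columns b1, ..., b3.
Solving this 3x3 system gives c = (0, -3, -4).
Check: 0·b1 - 3b2 - 4b3 = [9, 15, 18].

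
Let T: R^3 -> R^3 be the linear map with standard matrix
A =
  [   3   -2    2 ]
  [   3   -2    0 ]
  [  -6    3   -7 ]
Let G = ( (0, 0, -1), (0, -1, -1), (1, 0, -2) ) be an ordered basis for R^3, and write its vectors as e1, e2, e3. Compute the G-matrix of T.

[[-3, -2, -3], [0, -2, -3], [-2, 0, -1]]

With P the matrix whose columns are e1, ..., e3, [T]_G = P^(-1) A P.
Column by column: T(e1) = A e1 = (-2, 0, 7); its G-coordinates (-3, 0, -2) give column 1.
Continuing for each basis vector yields [T]_G = [[-3, -2, -3], [0, -2, -3], [-2, 0, -1]].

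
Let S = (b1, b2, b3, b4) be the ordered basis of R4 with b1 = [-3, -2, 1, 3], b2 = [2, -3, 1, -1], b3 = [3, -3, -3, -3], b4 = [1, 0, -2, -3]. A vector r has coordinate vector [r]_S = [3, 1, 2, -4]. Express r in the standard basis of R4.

[-5, -15, 6, 14]

r = M [r]_S, where M has columns b1, ..., b4.
Carrying out the matrix-vector product, r = [-5, -15, 6, 14].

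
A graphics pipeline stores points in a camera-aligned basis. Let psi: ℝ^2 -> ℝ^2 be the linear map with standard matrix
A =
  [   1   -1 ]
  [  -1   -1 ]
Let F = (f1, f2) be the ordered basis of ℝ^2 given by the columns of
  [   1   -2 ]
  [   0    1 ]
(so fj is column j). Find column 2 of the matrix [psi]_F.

(-1, 1)

Column 2 of [psi]_F is the F-coordinate vector of psi(f2).
In standard coordinates psi(f2) = A f2 = (-3, 1).
Converting to F: (-3, 1) = -f1 + f2, so the coordinate vector is (-1, 1).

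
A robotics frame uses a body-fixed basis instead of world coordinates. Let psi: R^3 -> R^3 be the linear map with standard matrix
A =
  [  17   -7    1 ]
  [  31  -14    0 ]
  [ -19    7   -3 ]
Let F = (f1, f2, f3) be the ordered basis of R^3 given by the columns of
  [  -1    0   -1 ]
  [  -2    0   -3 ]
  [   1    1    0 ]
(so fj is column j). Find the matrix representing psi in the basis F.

The j-th column of [psi]_F is [psi(fj)]_F.
psi(f1) = A f1 = <-2, -3, 2> = 3f1 - f2 - f3, so column 1 is <3, -1, -1>.
Repeating for f2, f3 and assembling the columns gives [[3, -3, -1], [-1, 0, -1], [-1, 2, -3]].

[[3, -3, -1], [-1, 0, -1], [-1, 2, -3]]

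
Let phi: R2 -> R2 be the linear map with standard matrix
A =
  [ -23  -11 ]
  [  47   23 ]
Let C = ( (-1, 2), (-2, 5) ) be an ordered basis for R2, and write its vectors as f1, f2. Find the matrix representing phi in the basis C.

The j-th column of [phi]_C is [phi(fj)]_C.
phi(f1) = A f1 = (1, -1) = -3f1 + f2, so column 1 is (-3, 1).
Repeating for f2 and assembling the columns gives [[-3, 3], [1, 3]].

[[-3, 3], [1, 3]]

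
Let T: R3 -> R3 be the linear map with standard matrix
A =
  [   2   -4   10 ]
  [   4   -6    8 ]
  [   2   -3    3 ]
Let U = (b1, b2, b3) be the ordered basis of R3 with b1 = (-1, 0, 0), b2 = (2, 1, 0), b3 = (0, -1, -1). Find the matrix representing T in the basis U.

The j-th column of [T]_U is [T(bj)]_U.
T(b1) = A b1 = (-2, -4, -2) = -2b1 - 2b2 + 2b3, so column 1 is (-2, -2, 2).
Repeating for b2, b3 and assembling the columns gives [[-2, 2, 2], [-2, 1, -2], [2, -1, 0]].

[[-2, 2, 2], [-2, 1, -2], [2, -1, 0]]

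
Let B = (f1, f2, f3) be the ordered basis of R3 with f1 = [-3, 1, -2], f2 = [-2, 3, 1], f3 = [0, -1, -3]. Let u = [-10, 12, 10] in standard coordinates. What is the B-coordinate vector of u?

We seek scalars with c_1 f1 + ... + c_3 f3 = u; equivalently solve M c = u where the columns of M are f1, ..., f3.
Row-reducing the augmented matrix [M | u] gives c = (2, 2, -4).
Check: 2f1 + 2f2 - 4f3 = [-10, 12, 10].

[2, 2, -4]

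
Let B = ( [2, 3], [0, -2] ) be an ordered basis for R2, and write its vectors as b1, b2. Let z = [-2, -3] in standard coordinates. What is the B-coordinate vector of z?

[-1, 0]

Write z = c_1 b1 + c_2 b2 and solve for the c_i.
System: 2c_1 + 0c_2 = -2, 3c_1 - 2c_2 = -3; solving gives c_1 = -1, c_2 = 0.
Check: -b1 + 0·b2 = [-2, -3].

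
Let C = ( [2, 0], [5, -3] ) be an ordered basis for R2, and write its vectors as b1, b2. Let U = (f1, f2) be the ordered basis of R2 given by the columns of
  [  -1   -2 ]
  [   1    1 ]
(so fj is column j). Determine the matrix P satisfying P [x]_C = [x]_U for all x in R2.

[[2, -1], [-2, -2]]

Let M have columns bj and N have columns fj. Then for every x, N [x]_U = x = M [x]_C, so P = N^(-1) M.
Since det N = 1, N^(-1) has integer entries; multiplying gives P = [[2, -1], [-2, -2]].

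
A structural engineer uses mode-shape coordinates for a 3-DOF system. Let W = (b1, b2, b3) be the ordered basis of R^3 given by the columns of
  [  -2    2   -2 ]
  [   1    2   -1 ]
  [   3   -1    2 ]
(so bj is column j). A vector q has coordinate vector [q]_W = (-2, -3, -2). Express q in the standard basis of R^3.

By definition q = -2b1 - 3b2 - 2b3.
Summing componentwise gives (2, -6, -7).

(2, -6, -7)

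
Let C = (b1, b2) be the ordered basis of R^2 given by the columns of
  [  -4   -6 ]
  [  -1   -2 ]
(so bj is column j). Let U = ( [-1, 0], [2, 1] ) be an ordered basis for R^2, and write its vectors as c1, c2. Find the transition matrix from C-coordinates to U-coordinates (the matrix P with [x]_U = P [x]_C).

Let M have columns bj and N have columns cj. Then for every x, N [x]_U = x = M [x]_C, so P = N^(-1) M.
Since det N = -1, N^(-1) has integer entries; multiplying gives P = [[2, 2], [-1, -2]].

[[2, 2], [-1, -2]]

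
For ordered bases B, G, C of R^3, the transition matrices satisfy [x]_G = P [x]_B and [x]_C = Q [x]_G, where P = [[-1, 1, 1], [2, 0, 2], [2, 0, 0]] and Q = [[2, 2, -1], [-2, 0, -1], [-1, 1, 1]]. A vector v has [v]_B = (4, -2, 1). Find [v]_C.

(2, 2, 23)

First [v]_G = P [v]_B = (-5, 10, 8).
Then [v]_C = Q [v]_G = (2, 2, 23).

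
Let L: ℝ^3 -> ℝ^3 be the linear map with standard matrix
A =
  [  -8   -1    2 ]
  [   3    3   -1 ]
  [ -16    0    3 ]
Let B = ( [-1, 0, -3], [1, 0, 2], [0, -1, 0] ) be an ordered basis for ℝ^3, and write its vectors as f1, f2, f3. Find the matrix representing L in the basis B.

[[-3, 2, 2], [-1, -2, 3], [0, -1, 3]]

With P the matrix whose columns are f1, ..., f3, [L]_B = P^(-1) A P.
Column by column: L(f1) = A f1 = [2, 0, 7]; its B-coordinates [-3, -1, 0] give column 1.
Continuing for each basis vector yields [L]_B = [[-3, 2, 2], [-1, -2, 3], [0, -1, 3]].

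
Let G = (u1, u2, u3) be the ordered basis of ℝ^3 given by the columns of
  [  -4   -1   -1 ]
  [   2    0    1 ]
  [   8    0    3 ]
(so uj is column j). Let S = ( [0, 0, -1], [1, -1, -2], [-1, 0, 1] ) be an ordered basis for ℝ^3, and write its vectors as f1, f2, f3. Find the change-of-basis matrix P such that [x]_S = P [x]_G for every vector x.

Column j of P is [uj]_S, since P maps G-coordinates to S-coordinates.
Expressing u1 in S: u1 = -2f1 - 2f2 + 2f3, so column 1 of P is [-2, -2, 2].
Doing the same for each uj gives P = [[-2, 1, -1], [-2, 0, -1], [2, 1, 0]].

[[-2, 1, -1], [-2, 0, -1], [2, 1, 0]]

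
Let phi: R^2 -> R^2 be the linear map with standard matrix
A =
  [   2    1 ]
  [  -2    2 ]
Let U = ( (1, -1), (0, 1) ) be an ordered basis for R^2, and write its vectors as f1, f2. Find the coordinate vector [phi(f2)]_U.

(1, 3)

Column 2 of [phi]_U is the U-coordinate vector of phi(f2).
In standard coordinates phi(f2) = A f2 = (1, 2).
Converting to U: (1, 2) = f1 + 3f2, so the coordinate vector is (1, 3).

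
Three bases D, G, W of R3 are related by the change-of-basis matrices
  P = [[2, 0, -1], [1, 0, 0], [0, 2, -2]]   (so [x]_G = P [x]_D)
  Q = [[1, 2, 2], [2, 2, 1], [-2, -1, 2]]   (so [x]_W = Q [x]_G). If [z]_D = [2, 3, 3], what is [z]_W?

Composing the changes, [z]_W = Q P [z]_D.
Q P = [[4, 4, -5], [6, 2, -4], [-5, 4, -2]]; applying this to [2, 3, 3] gives [5, 6, -4].

[5, 6, -4]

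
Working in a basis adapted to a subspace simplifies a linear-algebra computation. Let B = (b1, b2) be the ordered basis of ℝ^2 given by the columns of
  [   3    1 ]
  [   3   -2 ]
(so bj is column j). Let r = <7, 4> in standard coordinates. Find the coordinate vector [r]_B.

<2, 1>

[r]_B is the unique c with M c = r, where M has columns b1, b2.
System: 3c_1 + c_2 = 7, 3c_1 - 2c_2 = 4; solving gives c_1 = 2, c_2 = 1.
Check: 2b1 + b2 = <7, 4>.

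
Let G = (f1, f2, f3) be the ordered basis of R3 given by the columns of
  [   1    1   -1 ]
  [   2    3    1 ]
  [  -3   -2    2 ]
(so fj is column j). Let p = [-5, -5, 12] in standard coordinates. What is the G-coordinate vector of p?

[-2, -1, 2]

[p]_G is the unique c with M c = p, where M has columns f1, ..., f3.
Row-reducing the augmented matrix [M | p] gives c = (-2, -1, 2).
Check: -2f1 - f2 + 2f3 = [-5, -5, 12].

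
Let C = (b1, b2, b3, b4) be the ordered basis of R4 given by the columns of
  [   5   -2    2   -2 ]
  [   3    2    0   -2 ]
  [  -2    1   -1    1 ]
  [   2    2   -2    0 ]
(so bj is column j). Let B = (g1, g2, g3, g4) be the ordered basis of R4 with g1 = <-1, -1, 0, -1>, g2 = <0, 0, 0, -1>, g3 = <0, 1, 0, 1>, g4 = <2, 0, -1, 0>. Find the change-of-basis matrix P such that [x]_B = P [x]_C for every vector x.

[[-1, 0, 0, 0], [1, 0, 2, -2], [2, 2, 0, -2], [2, -1, 1, -1]]

Let M have columns bj and N have columns gj. Then for every x, N [x]_B = x = M [x]_C, so P = N^(-1) M.
Since det N = -1, N^(-1) has integer entries; multiplying gives P = [[-1, 0, 0, 0], [1, 0, 2, -2], [2, 2, 0, -2], [2, -1, 1, -1]].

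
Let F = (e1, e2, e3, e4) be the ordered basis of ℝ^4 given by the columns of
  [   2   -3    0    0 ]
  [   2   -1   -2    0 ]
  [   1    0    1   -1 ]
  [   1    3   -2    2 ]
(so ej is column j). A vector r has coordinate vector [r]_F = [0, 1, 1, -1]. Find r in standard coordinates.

[-3, -3, 2, -1]

r = M [r]_F, where M has columns e1, ..., e4.
Carrying out the matrix-vector product, r = [-3, -3, 2, -1].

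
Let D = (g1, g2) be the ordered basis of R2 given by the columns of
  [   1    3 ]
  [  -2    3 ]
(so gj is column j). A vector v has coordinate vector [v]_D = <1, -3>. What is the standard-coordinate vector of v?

The coordinates say v = g1 - 3g2; adding the scaled basis vectors gives <-8, -11>.

<-8, -11>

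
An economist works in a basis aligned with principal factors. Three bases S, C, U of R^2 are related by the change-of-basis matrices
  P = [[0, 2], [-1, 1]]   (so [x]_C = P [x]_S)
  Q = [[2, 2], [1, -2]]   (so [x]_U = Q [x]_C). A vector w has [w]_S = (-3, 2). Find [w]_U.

(18, -6)

Apply P to get C-coordinates (4, 5), then Q to get U-coordinates.
The result is [w]_U = (18, -6).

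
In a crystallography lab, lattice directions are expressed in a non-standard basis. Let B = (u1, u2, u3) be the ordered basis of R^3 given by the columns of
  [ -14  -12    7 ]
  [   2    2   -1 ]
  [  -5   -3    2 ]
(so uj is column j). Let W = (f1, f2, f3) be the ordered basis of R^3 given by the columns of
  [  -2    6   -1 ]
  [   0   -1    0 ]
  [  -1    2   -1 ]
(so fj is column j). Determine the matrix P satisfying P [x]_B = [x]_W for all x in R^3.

Take x = uj: its B-coordinates are the j-th standard unit vector, so P e_j — column j of P — equals [uj]_W.
u1 = f1 - 2f2 + 0·f3, giving column 1 = <1, -2, 0>; repeating for each j gives P = [[1, 1, -1], [-2, -2, 1], [0, -2, 1]].

[[1, 1, -1], [-2, -2, 1], [0, -2, 1]]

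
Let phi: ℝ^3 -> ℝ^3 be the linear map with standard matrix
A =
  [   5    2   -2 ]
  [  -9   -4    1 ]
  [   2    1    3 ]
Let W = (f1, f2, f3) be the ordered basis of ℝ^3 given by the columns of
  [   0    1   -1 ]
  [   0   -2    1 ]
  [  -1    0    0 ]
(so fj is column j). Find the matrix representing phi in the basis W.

With P the matrix whose columns are f1, ..., f3, [phi]_W = P^(-1) A P.
Column by column: phi(f1) = A f1 = (2, -1, -3); its W-coordinates (3, -1, -3) give column 1.
Continuing for each basis vector yields [phi]_W = [[3, 0, 1], [-1, 0, -2], [-3, -1, 1]].

[[3, 0, 1], [-1, 0, -2], [-3, -1, 1]]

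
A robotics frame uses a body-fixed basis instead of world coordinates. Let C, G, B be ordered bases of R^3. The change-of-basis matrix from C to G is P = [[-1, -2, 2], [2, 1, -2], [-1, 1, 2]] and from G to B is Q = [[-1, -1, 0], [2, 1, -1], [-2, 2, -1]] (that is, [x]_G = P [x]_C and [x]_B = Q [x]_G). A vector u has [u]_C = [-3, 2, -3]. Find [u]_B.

First [u]_G = P [u]_C = [-7, 2, -1].
Then [u]_B = Q [u]_G = [5, -11, 19].

[5, -11, 19]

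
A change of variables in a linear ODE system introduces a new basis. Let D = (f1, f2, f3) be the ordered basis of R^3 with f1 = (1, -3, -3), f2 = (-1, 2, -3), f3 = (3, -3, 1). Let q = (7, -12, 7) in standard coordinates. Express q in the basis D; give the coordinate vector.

[q]_D is the unique c with M c = q, where M has columns f1, ..., f3.
Gaussian elimination on [M | q] yields c = (1, -3, 1).
Check: f1 - 3f2 + f3 = (7, -12, 7).

(1, -3, 1)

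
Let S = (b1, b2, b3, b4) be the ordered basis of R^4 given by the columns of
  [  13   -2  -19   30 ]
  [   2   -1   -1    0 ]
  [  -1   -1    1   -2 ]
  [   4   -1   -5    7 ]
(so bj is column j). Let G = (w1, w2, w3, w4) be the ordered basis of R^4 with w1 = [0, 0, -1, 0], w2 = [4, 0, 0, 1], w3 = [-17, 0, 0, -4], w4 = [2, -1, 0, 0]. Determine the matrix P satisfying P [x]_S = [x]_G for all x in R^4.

Column j of P is [bj]_G, since P maps S-coordinates to G-coordinates.
Expressing b1 in G: b1 = w1 + 0·w2 - w3 - 2w4, so column 1 of P is [1, 0, -1, -2].
Doing the same for each bj gives P = [[1, 1, -1, 2], [0, -1, -1, -1], [-1, 0, 1, -2], [-2, 1, 1, 0]].

[[1, 1, -1, 2], [0, -1, -1, -1], [-1, 0, 1, -2], [-2, 1, 1, 0]]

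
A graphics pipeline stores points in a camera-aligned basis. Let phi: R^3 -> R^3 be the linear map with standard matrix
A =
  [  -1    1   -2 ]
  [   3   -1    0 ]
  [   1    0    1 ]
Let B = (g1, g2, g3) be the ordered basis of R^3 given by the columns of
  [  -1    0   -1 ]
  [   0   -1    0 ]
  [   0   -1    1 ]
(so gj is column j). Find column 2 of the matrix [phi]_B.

Column 2 of [phi]_B is the B-coordinate vector of phi(g2).
In standard coordinates phi(g2) = A g2 = [1, 1, -1].
Converting to B: [1, 1, -1] = g1 - g2 - 2g3, so the coordinate vector is [1, -1, -2].

[1, -1, -2]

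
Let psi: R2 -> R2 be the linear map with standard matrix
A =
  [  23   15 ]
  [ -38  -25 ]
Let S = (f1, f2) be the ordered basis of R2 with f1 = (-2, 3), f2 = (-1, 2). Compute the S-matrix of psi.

The j-th column of [psi]_S is [psi(fj)]_S.
psi(f1) = A f1 = (-1, 1) = f1 - f2, so column 1 is (1, -1).
Repeating for f2 and assembling the columns gives [[1, -2], [-1, -3]].

[[1, -2], [-1, -3]]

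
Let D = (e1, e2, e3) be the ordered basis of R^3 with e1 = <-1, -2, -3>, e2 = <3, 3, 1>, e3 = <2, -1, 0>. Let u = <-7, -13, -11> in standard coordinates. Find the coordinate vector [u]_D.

<3, -2, 1>

We seek scalars with c_1 e1 + ... + c_3 e3 = u; equivalently solve M c = u where the columns of M are e1, ..., e3.
Gaussian elimination on [M | u] yields c = (3, -2, 1).
Check: 3e1 - 2e2 + e3 = <-7, -13, -11>.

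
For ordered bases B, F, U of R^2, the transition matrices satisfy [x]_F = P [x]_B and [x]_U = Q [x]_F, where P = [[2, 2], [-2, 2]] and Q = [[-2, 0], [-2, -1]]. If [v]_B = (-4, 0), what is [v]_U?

First [v]_F = P [v]_B = (-8, 8).
Then [v]_U = Q [v]_F = (16, 8).

(16, 8)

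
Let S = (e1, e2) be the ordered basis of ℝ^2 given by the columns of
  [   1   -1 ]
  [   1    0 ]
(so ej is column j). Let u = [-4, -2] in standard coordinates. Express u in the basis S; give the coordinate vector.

[-2, 2]

Write u = c_1 e1 + c_2 e2 and solve for the c_i.
System: c_1 - c_2 = -4, c_1 + 0c_2 = -2; solving gives c_1 = -2, c_2 = 2.
Check: -2e1 + 2e2 = [-4, -2].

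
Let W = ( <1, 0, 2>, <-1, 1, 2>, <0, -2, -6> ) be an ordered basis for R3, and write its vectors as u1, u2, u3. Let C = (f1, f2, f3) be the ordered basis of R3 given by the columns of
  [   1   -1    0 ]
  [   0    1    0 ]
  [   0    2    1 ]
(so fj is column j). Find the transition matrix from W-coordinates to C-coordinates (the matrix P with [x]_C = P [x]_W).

[[1, 0, -2], [0, 1, -2], [2, 0, -2]]

Take x = uj: its W-coordinates are the j-th standard unit vector, so P e_j — column j of P — equals [uj]_C.
u1 = f1 + 0·f2 + 2f3, giving column 1 = <1, 0, 2>; repeating for each j gives P = [[1, 0, -2], [0, 1, -2], [2, 0, -2]].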